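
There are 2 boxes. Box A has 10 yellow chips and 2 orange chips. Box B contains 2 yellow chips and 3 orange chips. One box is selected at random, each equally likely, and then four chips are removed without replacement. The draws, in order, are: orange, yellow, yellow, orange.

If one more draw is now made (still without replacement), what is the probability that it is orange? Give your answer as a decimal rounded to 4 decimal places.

For each hypothesis, P(data | H) works out to: P(data | box A) = (2/12)(10/11)(9/10)(1/9) = 1/66; P(data | box B) = (3/5)(2/4)(1/3)(2/2) = 1/10.
Multiplying each by its prior: 1/2 · 1/66 = 1/132, 1/2 · 1/10 = 1/20; these sum to 19/330.
Dividing through by the total gives posterior P(box A | data) = 5/38, P(box B | data) = 33/38.
Averaging over the posterior, P(orange next | data) = (0)(5/38) + (1)(33/38) = 33/38.

0.8684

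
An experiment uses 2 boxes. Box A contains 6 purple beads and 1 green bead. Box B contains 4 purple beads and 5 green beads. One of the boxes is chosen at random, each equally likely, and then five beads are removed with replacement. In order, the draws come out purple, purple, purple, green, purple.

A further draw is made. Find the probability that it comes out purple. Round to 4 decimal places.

Under each hypothesis, the probability of the observed sequence is: P(data | box A) = (6/7)(6/7)(6/7)(1/7)(6/7) = 0.077111; P(data | box B) = (4/9)(4/9)(4/9)(5/9)(4/9) = 0.021677.
The prior-weighted likelihoods are 1/2 · 0.077111 = 0.038555, 1/2 · 0.021677 = 0.010838; these sum to 0.049394.
Normalising, the posterior is P(box A | data) = 0.78057, P(box B | data) = 0.21943.
So P(purple next | data) = Σ P(purple next | H) P(H | data) = (6/7)(0.78057) + (4/9)(0.21943) = 0.76658.

0.7666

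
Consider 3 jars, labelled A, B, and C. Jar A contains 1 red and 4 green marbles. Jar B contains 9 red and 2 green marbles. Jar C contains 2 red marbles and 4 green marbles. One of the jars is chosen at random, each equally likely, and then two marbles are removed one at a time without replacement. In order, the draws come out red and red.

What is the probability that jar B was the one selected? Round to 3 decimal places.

For each hypothesis, P(data | H) works out to: P(data | jar A) = (1/5)(0/4) = 0; P(data | jar B) = (9/11)(8/10) = 36/55; P(data | jar C) = (2/6)(1/5) = 1/15.
Weighting by the prior gives 1/3 · 0 = 0, 1/3 · 36/55 = 12/55, 1/3 · 1/15 = 1/45; these sum to 119/495.
Hence P(jar B | data) = (12/55) / (119/495) = 108/119.

0.908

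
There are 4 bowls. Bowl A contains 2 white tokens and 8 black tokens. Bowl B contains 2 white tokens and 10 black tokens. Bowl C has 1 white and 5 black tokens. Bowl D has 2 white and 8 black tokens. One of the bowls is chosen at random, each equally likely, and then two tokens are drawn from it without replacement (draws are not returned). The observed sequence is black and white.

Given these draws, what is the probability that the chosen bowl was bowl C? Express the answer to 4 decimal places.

For each hypothesis, P(data | H) works out to: P(data | bowl A) = (8/10)(2/9) = 0.17778; P(data | bowl B) = (10/12)(2/11) = 0.15152; P(data | bowl C) = (5/6)(1/5) = 0.16667; P(data | bowl D) = (8/10)(2/9) = 0.17778.
Weighting by the prior gives 1/4 · 0.17778 = 0.044444, 1/4 · 0.15152 = 0.037879, 1/4 · 0.16667 = 0.041667, 1/4 · 0.17778 = 0.044444; summing to 0.16843.
So P(bowl C | data) = (0.041667) / (0.16843) = 0.24738.

0.2474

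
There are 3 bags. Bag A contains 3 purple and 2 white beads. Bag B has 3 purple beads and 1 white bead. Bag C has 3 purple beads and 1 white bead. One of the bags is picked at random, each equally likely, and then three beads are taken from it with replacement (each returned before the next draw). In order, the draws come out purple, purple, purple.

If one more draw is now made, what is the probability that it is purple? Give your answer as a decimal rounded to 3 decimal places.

0.719

For each hypothesis, P(data | H) works out to: P(data | bag A) = (3/5)(3/5)(3/5) = 0.216; P(data | bag B) = (3/4)(3/4)(3/4) = 0.42188; P(data | bag C) = (3/4)(3/4)(3/4) = 0.42188.
Multiplying each by its prior: 1/3 · 0.216 = 0.072, 1/3 · 0.42188 = 0.14062, 1/3 · 0.42188 = 0.14062; summing to 0.35325.
Normalising, the posterior is P(bag A | data) = 0.20382, P(bag B | data) = 0.39809, P(bag C | data) = 0.39809.
Averaging over the posterior, P(purple next | data) = (3/5)(0.20382) + (3/4)(0.39809) + (3/4)(0.39809) = 0.71943.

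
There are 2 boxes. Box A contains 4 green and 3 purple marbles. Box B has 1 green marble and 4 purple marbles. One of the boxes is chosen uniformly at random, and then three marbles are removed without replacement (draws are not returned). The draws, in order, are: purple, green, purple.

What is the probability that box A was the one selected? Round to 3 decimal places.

0.364

Compute the likelihood of the observed sequence for each case: P(data | box A) = (3/7)(4/6)(2/5) = 4/35; P(data | box B) = (4/5)(1/4)(3/3) = 1/5.
Multiplying each by its prior: 1/2 · 4/35 = 2/35, 1/2 · 1/5 = 1/10; with total 11/70.
So P(box A | data) = (2/35) / (11/70) = 4/11.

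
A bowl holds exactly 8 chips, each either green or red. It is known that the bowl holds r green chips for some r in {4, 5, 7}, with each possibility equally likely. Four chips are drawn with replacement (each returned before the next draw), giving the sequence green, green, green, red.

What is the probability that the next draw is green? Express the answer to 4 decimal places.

Compute the likelihood of the observed sequence for each case: P(data | r = 4) = (4/8)(4/8)(4/8)(4/8) = 0.0625; P(data | r = 5) = (5/8)(5/8)(5/8)(3/8) = 0.091553; P(data | r = 7) = (7/8)(7/8)(7/8)(1/8) = 0.08374.
Weighting by the prior gives 1/3 · 0.0625 = 0.020833, 1/3 · 0.091553 = 0.030518, 1/3 · 0.08374 = 0.027913; summing to 0.079264.
Normalising, the posterior is P(r = 4 | data) = 0.26283, P(r = 5 | data) = 0.38501, P(r = 7 | data) = 0.35216.
Averaging over the posterior, P(green next | data) = (1/2)(0.26283) + (5/8)(0.38501) + (7/8)(0.35216) = 0.68018.

0.6802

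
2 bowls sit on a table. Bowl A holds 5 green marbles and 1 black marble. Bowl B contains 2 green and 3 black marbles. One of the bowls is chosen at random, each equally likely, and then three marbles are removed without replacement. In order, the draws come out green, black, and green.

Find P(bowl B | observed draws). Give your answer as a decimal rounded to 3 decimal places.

0.375

Compute the likelihood of the observed sequence for each case: P(data | bowl A) = (5/6)(1/5)(4/4) = 1/6; P(data | bowl B) = (2/5)(3/4)(1/3) = 1/10.
The prior-weighted likelihoods are 1/2 · 1/6 = 1/12, 1/2 · 1/10 = 1/20; these sum to 2/15.
By Bayes' rule, P(bowl B | data) = (1/20) / (2/15) = 3/8.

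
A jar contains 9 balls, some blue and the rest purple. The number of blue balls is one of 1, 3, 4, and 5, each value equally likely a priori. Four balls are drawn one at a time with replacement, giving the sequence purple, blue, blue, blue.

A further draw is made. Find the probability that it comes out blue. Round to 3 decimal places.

The likelihood of the observed sequence under each hypothesis: P(data | r = 1) = (8/9)(1/9)(1/9)(1/9) = 0.0012193; P(data | r = 3) = (6/9)(3/9)(3/9)(3/9) = 0.024691; P(data | r = 4) = (5/9)(4/9)(4/9)(4/9) = 0.048773; P(data | r = 5) = (4/9)(5/9)(5/9)(5/9) = 0.076208.
The prior-weighted likelihoods are 1/4 · 0.0012193 = 0.00030483, 1/4 · 0.024691 = 0.0061728, 1/4 · 0.048773 = 0.012193, 1/4 · 0.076208 = 0.019052; these sum to 0.037723.
Dividing through by the total gives posterior P(r = 1 | data) = 0.0080808, P(r = 3 | data) = 0.16364, P(r = 4 | data) = 0.32323, P(r = 5 | data) = 0.50505.
So P(blue next | data) = Σ P(blue next | H) P(H | data) = (1/9)(0.0080808) + (1/3)(0.16364) + (4/9)(0.32323) + (5/9)(0.50505) = 0.47969.

0.480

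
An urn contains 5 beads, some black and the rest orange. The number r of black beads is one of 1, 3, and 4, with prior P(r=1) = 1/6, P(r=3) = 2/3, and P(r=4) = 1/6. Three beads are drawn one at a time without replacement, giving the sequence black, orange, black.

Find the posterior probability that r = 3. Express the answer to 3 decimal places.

For each hypothesis, P(data | H) works out to: P(data | r = 1) = (1/5)(4/4)(0/3) = 0; P(data | r = 3) = (3/5)(2/4)(2/3) = 1/5; P(data | r = 4) = (4/5)(1/4)(3/3) = 1/5.
The prior-weighted likelihoods are 1/6 · 0 = 0, 2/3 · 1/5 = 2/15, 1/6 · 1/5 = 1/30; summing to 1/6.
So P(r = 3 | data) = (2/15) / (1/6) = 4/5.

0.800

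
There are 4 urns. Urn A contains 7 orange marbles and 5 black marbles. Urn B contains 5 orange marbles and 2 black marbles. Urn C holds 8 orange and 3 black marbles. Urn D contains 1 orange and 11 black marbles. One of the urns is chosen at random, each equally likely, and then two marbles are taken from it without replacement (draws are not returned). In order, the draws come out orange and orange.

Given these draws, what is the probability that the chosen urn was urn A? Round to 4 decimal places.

Compute the likelihood of the observed sequence for each case: P(data | urn A) = (7/12)(6/11) = 0.31818; P(data | urn B) = (5/7)(4/6) = 0.47619; P(data | urn C) = (8/11)(7/10) = 0.50909; P(data | urn D) = (1/12)(0/11) = 0.
Weighting by the prior gives 1/4 · 0.31818 = 0.079545, 1/4 · 0.47619 = 0.11905, 1/4 · 0.50909 = 0.12727, 1/4 · 0 = 0; summing to 0.32587.
Therefore the posterior P(urn A | data) = (0.079545) / (0.32587) = 0.2441.

0.2441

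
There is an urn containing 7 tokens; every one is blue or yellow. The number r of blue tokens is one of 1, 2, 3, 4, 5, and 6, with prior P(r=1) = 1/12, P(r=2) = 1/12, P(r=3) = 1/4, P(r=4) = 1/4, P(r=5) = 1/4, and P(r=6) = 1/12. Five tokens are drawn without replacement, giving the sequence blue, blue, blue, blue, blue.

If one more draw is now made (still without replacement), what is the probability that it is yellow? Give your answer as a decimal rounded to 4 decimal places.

Compute the likelihood of the observed sequence for each case: P(data | r = 1) = (1/7)(0/6) = 0; P(data | r = 2) = (2/7)(1/6)(0/5) = 0; P(data | r = 3) = (3/7)(2/6)(1/5)(0/4) = 0; P(data | r = 4) = (4/7)(3/6)(2/5)(1/4)(0/3) = 0; P(data | r = 5) = (5/7)(4/6)(3/5)(2/4)(1/3) = 1/21; P(data | r = 6) = (6/7)(5/6)(4/5)(3/4)(2/3) = 2/7.
Weighting by the prior gives 1/12 · 0 = 0, 1/12 · 0 = 0, 1/4 · 0 = 0, 1/4 · 0 = 0, 1/4 · 1/21 = 1/84, 1/12 · 2/7 = 1/42; summing to 1/28.
The posterior is then P(r = 1 | data) = 0, P(r = 2 | data) = 0, P(r = 3 | data) = 0, P(r = 4 | data) = 0, P(r = 5 | data) = 1/3, P(r = 6 | data) = 2/3.
Averaging over the posterior, P(yellow next | data) = (1)(1/3) + (1/2)(2/3) = 2/3.

0.6667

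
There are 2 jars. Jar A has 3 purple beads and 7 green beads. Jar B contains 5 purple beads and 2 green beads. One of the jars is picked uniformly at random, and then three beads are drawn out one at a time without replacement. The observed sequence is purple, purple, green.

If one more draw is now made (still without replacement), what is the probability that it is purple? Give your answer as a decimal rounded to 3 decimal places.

0.608

Compute the likelihood of the observed sequence for each case: P(data | jar A) = (3/10)(2/9)(7/8) = 0.058333; P(data | jar B) = (5/7)(4/6)(2/5) = 0.19048.
Multiplying each by its prior: 1/2 · 0.058333 = 0.029167, 1/2 · 0.19048 = 0.095238; summing to 0.1244.
The posterior is then P(jar A | data) = 0.23445, P(jar B | data) = 0.76555.
So P(purple next | data) = Σ P(purple next | H) P(H | data) = (1/7)(0.23445) + (3/4)(0.76555) = 0.60766.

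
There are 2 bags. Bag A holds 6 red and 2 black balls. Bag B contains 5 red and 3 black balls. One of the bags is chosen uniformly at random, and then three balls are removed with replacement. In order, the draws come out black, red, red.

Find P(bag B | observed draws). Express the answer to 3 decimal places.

Compute the likelihood of the observed sequence for each case: P(data | bag A) = (2/8)(6/8)(6/8) = 0.14062; P(data | bag B) = (3/8)(5/8)(5/8) = 0.14648.
The prior-weighted likelihoods are 1/2 · 0.14062 = 0.070312, 1/2 · 0.14648 = 0.073242; summing to 0.14355.
By Bayes' rule, P(bag B | data) = (0.073242) / (0.14355) = 0.5102.

0.510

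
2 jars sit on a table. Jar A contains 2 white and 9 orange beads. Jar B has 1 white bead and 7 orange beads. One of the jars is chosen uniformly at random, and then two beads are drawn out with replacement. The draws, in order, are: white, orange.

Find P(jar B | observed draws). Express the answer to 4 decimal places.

The likelihood of the observed sequence under each hypothesis: P(data | jar A) = (2/11)(9/11) = 0.14876; P(data | jar B) = (1/8)(7/8) = 0.10938.
The prior-weighted likelihoods are 1/2 · 0.14876 = 0.07438, 1/2 · 0.10938 = 0.054688; with total 0.12907.
So P(jar B | data) = (0.054688) / (0.12907) = 0.42371.

0.4237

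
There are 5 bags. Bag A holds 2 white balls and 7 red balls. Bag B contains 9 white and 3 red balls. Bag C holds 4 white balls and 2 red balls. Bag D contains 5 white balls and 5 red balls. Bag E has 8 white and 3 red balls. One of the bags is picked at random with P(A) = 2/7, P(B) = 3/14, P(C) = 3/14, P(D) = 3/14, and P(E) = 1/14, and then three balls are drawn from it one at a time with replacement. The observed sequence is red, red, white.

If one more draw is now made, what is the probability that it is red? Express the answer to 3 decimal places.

0.549

Compute the likelihood of the observed sequence for each case: P(data | bag A) = (7/9)(7/9)(2/9) = 0.13443; P(data | bag B) = (3/12)(3/12)(9/12) = 0.046875; P(data | bag C) = (2/6)(2/6)(4/6) = 0.074074; P(data | bag D) = (5/10)(5/10)(5/10) = 0.125; P(data | bag E) = (3/11)(3/11)(8/11) = 0.054095.
The prior-weighted likelihoods are 2/7 · 0.13443 = 0.038409, 3/14 · 0.046875 = 0.010045, 3/14 · 0.074074 = 0.015873, 3/14 · 0.125 = 0.026786, 1/14 · 0.054095 = 0.0038639; these sum to 0.094976.
Dividing through by the total gives posterior P(bag A | data) = 0.4044, P(bag B | data) = 0.10576, P(bag C | data) = 0.16713, P(bag D | data) = 0.28203, P(bag E | data) = 0.040683.
The predictive probability is P(red next | data) = (7/9)(0.4044) + (1/4)(0.10576) + (1/3)(0.16713) + (1/2)(0.28203) + (3/11)(0.040683) = 0.54879.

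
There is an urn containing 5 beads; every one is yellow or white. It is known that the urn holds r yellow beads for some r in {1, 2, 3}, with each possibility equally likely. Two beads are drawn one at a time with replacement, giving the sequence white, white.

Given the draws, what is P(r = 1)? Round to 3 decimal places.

0.552

Under each hypothesis, the probability of the observed sequence is: P(data | r = 1) = (4/5)(4/5) = 16/25; P(data | r = 2) = (3/5)(3/5) = 9/25; P(data | r = 3) = (2/5)(2/5) = 4/25.
Multiplying each by its prior: 1/3 · 16/25 = 16/75, 1/3 · 9/25 = 3/25, 1/3 · 4/25 = 4/75; these sum to 29/75.
By Bayes' rule, P(r = 1 | data) = (16/75) / (29/75) = 16/29.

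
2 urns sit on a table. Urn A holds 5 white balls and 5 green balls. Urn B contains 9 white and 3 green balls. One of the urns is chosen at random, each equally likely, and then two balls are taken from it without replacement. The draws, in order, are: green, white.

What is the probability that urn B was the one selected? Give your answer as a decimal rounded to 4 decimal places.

Under each hypothesis, the probability of the observed sequence is: P(data | urn A) = (5/10)(5/9) = 5/18; P(data | urn B) = (3/12)(9/11) = 9/44.
The prior-weighted likelihoods are 1/2 · 5/18 = 5/36, 1/2 · 9/44 = 9/88; these sum to 191/792.
Therefore the posterior P(urn B | data) = (9/88) / (191/792) = 81/191.

0.4241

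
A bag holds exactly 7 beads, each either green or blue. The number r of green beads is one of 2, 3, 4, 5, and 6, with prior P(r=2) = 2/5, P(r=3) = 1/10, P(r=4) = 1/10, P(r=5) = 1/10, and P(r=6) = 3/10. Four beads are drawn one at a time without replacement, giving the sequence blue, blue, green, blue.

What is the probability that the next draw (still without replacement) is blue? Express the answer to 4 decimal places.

For each hypothesis, P(data | H) works out to: P(data | r = 2) = (5/7)(4/6)(2/5)(3/4) = 1/7; P(data | r = 3) = (4/7)(3/6)(3/5)(2/4) = 3/35; P(data | r = 4) = (3/7)(2/6)(4/5)(1/4) = 1/35; P(data | r = 5) = (2/7)(1/6)(5/5)(0/4) = 0; P(data | r = 6) = (1/7)(0/6) = 0.
Weighting by the prior gives 2/5 · 1/7 = 2/35, 1/10 · 3/35 = 3/350, 1/10 · 1/35 = 1/350, 1/10 · 0 = 0, 3/10 · 0 = 0; summing to 12/175.
The posterior is then P(r = 2 | data) = 5/6, P(r = 3 | data) = 1/8, P(r = 4 | data) = 1/24, P(r = 5 | data) = 0, P(r = 6 | data) = 0.
Averaging over the posterior, P(blue next | data) = (2/3)(5/6) + (1/3)(1/8) + (0)(1/24) = 43/72.

0.5972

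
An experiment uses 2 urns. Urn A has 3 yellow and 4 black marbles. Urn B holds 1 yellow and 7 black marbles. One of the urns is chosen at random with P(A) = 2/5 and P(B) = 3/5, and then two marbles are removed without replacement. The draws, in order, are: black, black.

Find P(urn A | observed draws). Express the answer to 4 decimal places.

Under each hypothesis, the probability of the observed sequence is: P(data | urn A) = (4/7)(3/6) = 2/7; P(data | urn B) = (7/8)(6/7) = 3/4.
Weighting by the prior gives 2/5 · 2/7 = 4/35, 3/5 · 3/4 = 9/20; with total 79/140.
Therefore the posterior P(urn A | data) = (4/35) / (79/140) = 16/79.

0.2025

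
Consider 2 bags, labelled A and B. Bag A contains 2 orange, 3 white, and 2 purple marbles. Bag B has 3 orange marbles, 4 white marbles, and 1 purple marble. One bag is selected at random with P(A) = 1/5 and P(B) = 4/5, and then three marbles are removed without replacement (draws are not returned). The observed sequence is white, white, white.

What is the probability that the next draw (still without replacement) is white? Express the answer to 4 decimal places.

0.1818

Under each hypothesis, the probability of the observed sequence is: P(data | bag A) = (3/7)(2/6)(1/5) = 1/35; P(data | bag B) = (4/8)(3/7)(2/6) = 1/14.
The prior-weighted likelihoods are 1/5 · 1/35 = 1/175, 4/5 · 1/14 = 2/35; summing to 11/175.
The posterior is then P(bag A | data) = 1/11, P(bag B | data) = 10/11.
Averaging over the posterior, P(white next | data) = (0)(1/11) + (1/5)(10/11) = 2/11.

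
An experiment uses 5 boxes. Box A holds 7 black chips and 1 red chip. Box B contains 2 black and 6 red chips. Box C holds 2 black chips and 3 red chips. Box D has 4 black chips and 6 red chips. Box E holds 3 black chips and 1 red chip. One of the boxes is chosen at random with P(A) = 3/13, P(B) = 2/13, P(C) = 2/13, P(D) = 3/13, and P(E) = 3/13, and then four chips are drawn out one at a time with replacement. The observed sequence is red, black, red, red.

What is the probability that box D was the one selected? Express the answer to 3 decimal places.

Compute the likelihood of the observed sequence for each case: P(data | box A) = (1/8)(7/8)(1/8)(1/8) = 0.001709; P(data | box B) = (6/8)(2/8)(6/8)(6/8) = 0.10547; P(data | box C) = (3/5)(2/5)(3/5)(3/5) = 0.0864; P(data | box D) = (6/10)(4/10)(6/10)(6/10) = 0.0864; P(data | box E) = (1/4)(3/4)(1/4)(1/4) = 0.011719.
Weighting by the prior gives 3/13 · 0.001709 = 0.00039438, 2/13 · 0.10547 = 0.016226, 2/13 · 0.0864 = 0.013292, 3/13 · 0.0864 = 0.019938, 3/13 · 0.011719 = 0.0027043; summing to 0.052555.
Therefore the posterior P(box D | data) = (0.019938) / (0.052555) = 0.37938.

0.379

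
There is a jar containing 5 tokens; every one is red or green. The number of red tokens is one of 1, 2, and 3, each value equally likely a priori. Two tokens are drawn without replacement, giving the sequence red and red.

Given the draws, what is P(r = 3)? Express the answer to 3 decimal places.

0.750

Under each hypothesis, the probability of the observed sequence is: P(data | r = 1) = (1/5)(0/4) = 0; P(data | r = 2) = (2/5)(1/4) = 1/10; P(data | r = 3) = (3/5)(2/4) = 3/10.
Multiplying each by its prior: 1/3 · 0 = 0, 1/3 · 1/10 = 1/30, 1/3 · 3/10 = 1/10; with total 2/15.
So P(r = 3 | data) = (1/10) / (2/15) = 3/4.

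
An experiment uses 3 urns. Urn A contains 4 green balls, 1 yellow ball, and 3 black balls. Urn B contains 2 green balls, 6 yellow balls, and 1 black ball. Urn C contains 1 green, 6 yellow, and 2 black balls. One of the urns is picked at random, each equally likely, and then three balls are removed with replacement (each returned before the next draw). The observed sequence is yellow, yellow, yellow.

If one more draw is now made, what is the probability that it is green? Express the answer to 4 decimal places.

0.1678

The likelihood of the observed sequence under each hypothesis: P(data | urn A) = (1/8)(1/8)(1/8) = 0.0019531; P(data | urn B) = (6/9)(6/9)(6/9) = 0.2963; P(data | urn C) = (6/9)(6/9)(6/9) = 0.2963.
Weighting by the prior gives 1/3 · 0.0019531 = 0.00065104, 1/3 · 0.2963 = 0.098765, 1/3 · 0.2963 = 0.098765; with total 0.19818.
Dividing through by the total gives posterior P(urn A | data) = 0.0032851, P(urn B | data) = 0.49836, P(urn C | data) = 0.49836.
Averaging over the posterior, P(green next | data) = (1/2)(0.0032851) + (2/9)(0.49836) + (1/9)(0.49836) = 0.16776.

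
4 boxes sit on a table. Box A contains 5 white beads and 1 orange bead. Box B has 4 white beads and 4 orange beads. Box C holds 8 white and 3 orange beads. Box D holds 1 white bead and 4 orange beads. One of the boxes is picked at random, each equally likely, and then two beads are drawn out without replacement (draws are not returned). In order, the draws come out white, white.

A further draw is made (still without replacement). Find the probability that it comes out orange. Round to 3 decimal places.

Under each hypothesis, the probability of the observed sequence is: P(data | box A) = (5/6)(4/5) = 0.66667; P(data | box B) = (4/8)(3/7) = 0.21429; P(data | box C) = (8/11)(7/10) = 0.50909; P(data | box D) = (1/5)(0/4) = 0.
The prior-weighted likelihoods are 1/4 · 0.66667 = 0.16667, 1/4 · 0.21429 = 0.053571, 1/4 · 0.50909 = 0.12727, 1/4 · 0 = 0; these sum to 0.34751.
The posterior is then P(box A | data) = 0.4796, P(box B | data) = 0.15416, P(box C | data) = 0.36624, P(box D | data) = 0.
Averaging over the posterior, P(orange next | data) = (1/4)(0.4796) + (2/3)(0.15416) + (1/3)(0.36624) = 0.34475.

0.345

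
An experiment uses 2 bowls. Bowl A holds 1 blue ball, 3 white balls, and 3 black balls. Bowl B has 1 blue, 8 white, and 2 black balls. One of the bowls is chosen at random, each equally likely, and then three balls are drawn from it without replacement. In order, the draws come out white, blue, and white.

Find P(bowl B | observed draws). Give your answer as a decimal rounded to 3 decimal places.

For each hypothesis, P(data | H) works out to: P(data | bowl A) = (3/7)(1/6)(2/5) = 0.028571; P(data | bowl B) = (8/11)(1/10)(7/9) = 0.056566.
Multiplying each by its prior: 1/2 · 0.028571 = 0.014286, 1/2 · 0.056566 = 0.028283; with total 0.042569.
So P(bowl B | data) = (0.028283) / (0.042569) = 0.66441.

0.664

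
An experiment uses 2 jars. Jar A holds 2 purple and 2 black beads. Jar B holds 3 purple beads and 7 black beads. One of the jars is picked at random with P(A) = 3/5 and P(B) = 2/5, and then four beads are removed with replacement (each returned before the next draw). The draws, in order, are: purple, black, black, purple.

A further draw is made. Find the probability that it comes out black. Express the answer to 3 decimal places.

For each hypothesis, P(data | H) works out to: P(data | jar A) = (2/4)(2/4)(2/4)(2/4) = 0.0625; P(data | jar B) = (3/10)(7/10)(7/10)(3/10) = 0.0441.
Multiplying each by its prior: 3/5 · 0.0625 = 0.0375, 2/5 · 0.0441 = 0.01764; with total 0.05514.
Normalising, the posterior is P(jar A | data) = 0.68009, P(jar B | data) = 0.31991.
So P(black next | data) = Σ P(black next | H) P(H | data) = (1/2)(0.68009) + (7/10)(0.31991) = 0.56398.

0.564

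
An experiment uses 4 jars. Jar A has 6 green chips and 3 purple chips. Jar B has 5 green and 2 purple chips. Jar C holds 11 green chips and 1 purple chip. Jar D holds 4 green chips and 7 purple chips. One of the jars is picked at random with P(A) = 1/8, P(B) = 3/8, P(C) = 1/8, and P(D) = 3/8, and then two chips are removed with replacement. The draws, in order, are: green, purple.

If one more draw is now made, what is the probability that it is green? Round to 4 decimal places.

0.5657

Compute the likelihood of the observed sequence for each case: P(data | jar A) = (6/9)(3/9) = 0.22222; P(data | jar B) = (5/7)(2/7) = 0.20408; P(data | jar C) = (11/12)(1/12) = 0.076389; P(data | jar D) = (4/11)(7/11) = 0.2314.
The prior-weighted likelihoods are 1/8 · 0.22222 = 0.027778, 3/8 · 0.20408 = 0.076531, 1/8 · 0.076389 = 0.0095486, 3/8 · 0.2314 = 0.086777; summing to 0.20063.
Normalising, the posterior is P(jar A | data) = 0.13845, P(jar B | data) = 0.38144, P(jar C | data) = 0.047592, P(jar D | data) = 0.43251.
So P(green next | data) = Σ P(green next | H) P(H | data) = (2/3)(0.13845) + (5/7)(0.38144) + (11/12)(0.047592) + (4/11)(0.43251) = 0.56566.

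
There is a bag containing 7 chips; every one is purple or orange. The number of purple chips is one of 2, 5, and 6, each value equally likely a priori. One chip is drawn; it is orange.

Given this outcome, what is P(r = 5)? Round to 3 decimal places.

Compute the likelihood of this draw for each case: P(data | r = 2) = (5/7) = 5/7; P(data | r = 5) = (2/7) = 2/7; P(data | r = 6) = (1/7) = 1/7.
Multiplying each by its prior: 1/3 · 5/7 = 5/21, 1/3 · 2/7 = 2/21, 1/3 · 1/7 = 1/21; these sum to 8/21.
So P(r = 5 | data) = (2/21) / (8/21) = 1/4.

0.250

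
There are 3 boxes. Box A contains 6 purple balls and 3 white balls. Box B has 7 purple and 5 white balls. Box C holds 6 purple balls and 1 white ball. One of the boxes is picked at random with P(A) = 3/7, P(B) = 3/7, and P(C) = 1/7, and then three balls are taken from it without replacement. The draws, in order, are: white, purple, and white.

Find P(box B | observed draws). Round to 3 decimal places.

0.598

Under each hypothesis, the probability of the observed sequence is: P(data | box A) = (3/9)(6/8)(2/7) = 1/14; P(data | box B) = (5/12)(7/11)(4/10) = 7/66; P(data | box C) = (1/7)(6/6)(0/5) = 0.
The prior-weighted likelihoods are 3/7 · 1/14 = 3/98, 3/7 · 7/66 = 1/22, 1/7 · 0 = 0; these sum to 41/539.
Therefore the posterior P(box B | data) = (1/22) / (41/539) = 49/82.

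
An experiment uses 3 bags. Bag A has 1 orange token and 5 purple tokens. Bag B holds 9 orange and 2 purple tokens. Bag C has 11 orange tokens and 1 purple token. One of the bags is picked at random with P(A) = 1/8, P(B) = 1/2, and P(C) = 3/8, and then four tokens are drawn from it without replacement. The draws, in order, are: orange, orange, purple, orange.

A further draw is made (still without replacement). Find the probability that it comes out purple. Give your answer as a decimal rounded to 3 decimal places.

Under each hypothesis, the probability of the observed sequence is: P(data | bag A) = (1/6)(0/5) = 0; P(data | bag B) = (9/11)(8/10)(2/9)(7/8) = 0.12727; P(data | bag C) = (11/12)(10/11)(1/10)(9/9) = 0.083333.
Weighting by the prior gives 1/8 · 0 = 0, 1/2 · 0.12727 = 0.063636, 3/8 · 0.083333 = 0.03125; these sum to 0.094886.
The posterior is then P(bag A | data) = 0, P(bag B | data) = 0.67066, P(bag C | data) = 0.32934.
Averaging over the posterior, P(purple next | data) = (1/7)(0.67066) + (0)(0.32934) = 0.095808.

0.096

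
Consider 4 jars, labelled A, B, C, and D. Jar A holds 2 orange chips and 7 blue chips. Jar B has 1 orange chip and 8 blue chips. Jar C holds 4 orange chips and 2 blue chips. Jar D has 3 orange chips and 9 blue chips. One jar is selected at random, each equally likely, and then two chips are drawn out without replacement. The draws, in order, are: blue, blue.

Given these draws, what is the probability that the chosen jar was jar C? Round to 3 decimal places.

Compute the likelihood of the observed sequence for each case: P(data | jar A) = (7/9)(6/8) = 0.58333; P(data | jar B) = (8/9)(7/8) = 0.77778; P(data | jar C) = (2/6)(1/5) = 0.066667; P(data | jar D) = (9/12)(8/11) = 0.54545.
Weighting by the prior gives 1/4 · 0.58333 = 0.14583, 1/4 · 0.77778 = 0.19444, 1/4 · 0.066667 = 0.016667, 1/4 · 0.54545 = 0.13636; with total 0.49331.
By Bayes' rule, P(jar C | data) = (0.016667) / (0.49331) = 0.033786.

0.034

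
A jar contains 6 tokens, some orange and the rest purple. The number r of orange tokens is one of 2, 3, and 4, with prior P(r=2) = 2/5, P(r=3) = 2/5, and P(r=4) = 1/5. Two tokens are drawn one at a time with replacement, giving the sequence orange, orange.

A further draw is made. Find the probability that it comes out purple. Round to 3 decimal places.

The likelihood of the observed sequence under each hypothesis: P(data | r = 2) = (2/6)(2/6) = 1/9; P(data | r = 3) = (3/6)(3/6) = 1/4; P(data | r = 4) = (4/6)(4/6) = 4/9.
Multiplying each by its prior: 2/5 · 1/9 = 2/45, 2/5 · 1/4 = 1/10, 1/5 · 4/9 = 4/45; with total 7/30.
Normalising, the posterior is P(r = 2 | data) = 4/21, P(r = 3 | data) = 3/7, P(r = 4 | data) = 8/21.
Averaging over the posterior, P(purple next | data) = (2/3)(4/21) + (1/2)(3/7) + (1/3)(8/21) = 59/126.

0.468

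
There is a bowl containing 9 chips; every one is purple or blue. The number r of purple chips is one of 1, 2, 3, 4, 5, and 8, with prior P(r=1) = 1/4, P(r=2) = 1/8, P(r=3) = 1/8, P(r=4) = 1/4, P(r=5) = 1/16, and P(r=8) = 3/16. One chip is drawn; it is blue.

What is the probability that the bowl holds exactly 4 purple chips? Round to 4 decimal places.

For each hypothesis, P(data | H) works out to: P(data | r = 1) = (8/9) = 8/9; P(data | r = 2) = (7/9) = 7/9; P(data | r = 3) = (6/9) = 2/3; P(data | r = 4) = (5/9) = 5/9; P(data | r = 5) = (4/9) = 4/9; P(data | r = 8) = (1/9) = 1/9.
Weighting by the prior gives 1/4 · 8/9 = 2/9, 1/8 · 7/9 = 7/72, 1/8 · 2/3 = 1/12, 1/4 · 5/9 = 5/36, 1/16 · 4/9 = 1/36, 3/16 · 1/9 = 1/48; with total 85/144.
By Bayes' rule, P(r = 4 | data) = (5/36) / (85/144) = 4/17.

0.2353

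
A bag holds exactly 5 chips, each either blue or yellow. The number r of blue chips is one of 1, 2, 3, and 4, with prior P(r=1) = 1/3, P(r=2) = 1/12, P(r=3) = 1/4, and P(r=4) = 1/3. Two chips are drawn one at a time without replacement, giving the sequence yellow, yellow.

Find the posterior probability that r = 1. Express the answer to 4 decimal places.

0.8000

Under each hypothesis, the probability of the observed sequence is: P(data | r = 1) = (4/5)(3/4) = 3/5; P(data | r = 2) = (3/5)(2/4) = 3/10; P(data | r = 3) = (2/5)(1/4) = 1/10; P(data | r = 4) = (1/5)(0/4) = 0.
Weighting by the prior gives 1/3 · 3/5 = 1/5, 1/12 · 3/10 = 1/40, 1/4 · 1/10 = 1/40, 1/3 · 0 = 0; these sum to 1/4.
So P(r = 1 | data) = (1/5) / (1/4) = 4/5.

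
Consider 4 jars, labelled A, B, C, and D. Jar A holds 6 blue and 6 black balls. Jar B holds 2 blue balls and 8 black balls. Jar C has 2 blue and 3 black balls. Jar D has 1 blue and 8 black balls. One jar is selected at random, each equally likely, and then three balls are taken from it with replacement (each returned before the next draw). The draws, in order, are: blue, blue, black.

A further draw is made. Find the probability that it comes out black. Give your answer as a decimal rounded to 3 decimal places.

For each hypothesis, P(data | H) works out to: P(data | jar A) = (6/12)(6/12)(6/12) = 0.125; P(data | jar B) = (2/10)(2/10)(8/10) = 0.032; P(data | jar C) = (2/5)(2/5)(3/5) = 0.096; P(data | jar D) = (1/9)(1/9)(8/9) = 0.010974.
The prior-weighted likelihoods are 1/4 · 0.125 = 0.03125, 1/4 · 0.032 = 0.008, 1/4 · 0.096 = 0.024, 1/4 · 0.010974 = 0.0027435; with total 0.065993.
Dividing through by the total gives posterior P(jar A | data) = 0.47353, P(jar B | data) = 0.12122, P(jar C | data) = 0.36367, P(jar D | data) = 0.041572.
So P(black next | data) = Σ P(black next | H) P(H | data) = (1/2)(0.47353) + (4/5)(0.12122) + (3/5)(0.36367) + (8/9)(0.041572) = 0.5889.

0.589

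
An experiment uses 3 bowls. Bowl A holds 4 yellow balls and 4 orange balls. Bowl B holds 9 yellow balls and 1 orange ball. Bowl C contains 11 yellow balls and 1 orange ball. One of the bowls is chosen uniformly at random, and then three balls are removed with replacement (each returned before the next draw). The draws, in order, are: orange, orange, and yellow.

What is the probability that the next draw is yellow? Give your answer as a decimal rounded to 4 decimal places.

For each hypothesis, P(data | H) works out to: P(data | bowl A) = (4/8)(4/8)(4/8) = 0.125; P(data | bowl B) = (1/10)(1/10)(9/10) = 0.009; P(data | bowl C) = (1/12)(1/12)(11/12) = 0.0063657.
Multiplying each by its prior: 1/3 · 0.125 = 0.041667, 1/3 · 0.009 = 0.003, 1/3 · 0.0063657 = 0.0021219; with total 0.046789.
The posterior is then P(bowl A | data) = 0.89053, P(bowl B | data) = 0.064118, P(bowl C | data) = 0.045351.
So P(yellow next | data) = Σ P(yellow next | H) P(H | data) = (1/2)(0.89053) + (9/10)(0.064118) + (11/12)(0.045351) = 0.54454.

0.5445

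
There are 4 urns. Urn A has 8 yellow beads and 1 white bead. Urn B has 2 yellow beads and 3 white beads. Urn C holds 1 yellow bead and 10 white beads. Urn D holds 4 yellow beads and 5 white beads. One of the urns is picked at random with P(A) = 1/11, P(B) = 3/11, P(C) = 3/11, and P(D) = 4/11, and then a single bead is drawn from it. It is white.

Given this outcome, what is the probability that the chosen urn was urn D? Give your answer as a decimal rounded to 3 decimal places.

The likelihood of this draw under each hypothesis: P(data | urn A) = (1/9) = 0.11111; P(data | urn B) = (3/5) = 0.6; P(data | urn C) = (10/11) = 0.90909; P(data | urn D) = (5/9) = 0.55556.
The prior-weighted likelihoods are 1/11 · 0.11111 = 0.010101, 3/11 · 0.6 = 0.16364, 3/11 · 0.90909 = 0.24793, 4/11 · 0.55556 = 0.20202; these sum to 0.62369.
By Bayes' rule, P(urn D | data) = (0.20202) / (0.62369) = 0.32391.

0.324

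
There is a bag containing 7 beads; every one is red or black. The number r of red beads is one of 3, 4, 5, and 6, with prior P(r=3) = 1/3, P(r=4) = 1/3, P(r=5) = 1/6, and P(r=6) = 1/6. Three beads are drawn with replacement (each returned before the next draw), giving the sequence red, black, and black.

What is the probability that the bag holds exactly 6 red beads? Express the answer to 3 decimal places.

0.031

Compute the likelihood of the observed sequence for each case: P(data | r = 3) = (3/7)(4/7)(4/7) = 0.13994; P(data | r = 4) = (4/7)(3/7)(3/7) = 0.10496; P(data | r = 5) = (5/7)(2/7)(2/7) = 0.058309; P(data | r = 6) = (6/7)(1/7)(1/7) = 0.017493.
The prior-weighted likelihoods are 1/3 · 0.13994 = 0.046647, 1/3 · 0.10496 = 0.034985, 1/6 · 0.058309 = 0.0097182, 1/6 · 0.017493 = 0.0029155; these sum to 0.094266.
Hence P(r = 6 | data) = (0.0029155) / (0.094266) = 0.030928.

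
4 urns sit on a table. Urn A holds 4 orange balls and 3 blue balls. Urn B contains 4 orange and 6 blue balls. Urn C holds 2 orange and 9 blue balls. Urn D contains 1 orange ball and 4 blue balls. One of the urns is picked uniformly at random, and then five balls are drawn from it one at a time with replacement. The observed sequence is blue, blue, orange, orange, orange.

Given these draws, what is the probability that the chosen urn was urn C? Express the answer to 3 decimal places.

0.061

Compute the likelihood of the observed sequence for each case: P(data | urn A) = (3/7)(3/7)(4/7)(4/7)(4/7) = 0.034271; P(data | urn B) = (6/10)(6/10)(4/10)(4/10)(4/10) = 0.02304; P(data | urn C) = (9/11)(9/11)(2/11)(2/11)(2/11) = 0.0040236; P(data | urn D) = (4/5)(4/5)(1/5)(1/5)(1/5) = 0.00512.
Weighting by the prior gives 1/4 · 0.034271 = 0.0085679, 1/4 · 0.02304 = 0.00576, 1/4 · 0.0040236 = 0.0010059, 1/4 · 0.00512 = 0.00128; these sum to 0.016614.
By Bayes' rule, P(urn C | data) = (0.0010059) / (0.016614) = 0.060546.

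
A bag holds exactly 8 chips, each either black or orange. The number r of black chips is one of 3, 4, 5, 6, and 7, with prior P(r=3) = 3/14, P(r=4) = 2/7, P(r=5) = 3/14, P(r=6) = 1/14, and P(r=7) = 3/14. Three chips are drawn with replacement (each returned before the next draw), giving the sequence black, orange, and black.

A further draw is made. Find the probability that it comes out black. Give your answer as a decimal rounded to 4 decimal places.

0.6010

For each hypothesis, P(data | H) works out to: P(data | r = 3) = (3/8)(5/8)(3/8) = 0.087891; P(data | r = 4) = (4/8)(4/8)(4/8) = 0.125; P(data | r = 5) = (5/8)(3/8)(5/8) = 0.14648; P(data | r = 6) = (6/8)(2/8)(6/8) = 0.14062; P(data | r = 7) = (7/8)(1/8)(7/8) = 0.095703.
Weighting by the prior gives 3/14 · 0.087891 = 0.018834, 2/7 · 0.125 = 0.035714, 3/14 · 0.14648 = 0.03139, 1/14 · 0.14062 = 0.010045, 3/14 · 0.095703 = 0.020508; these sum to 0.11649.
Dividing through by the total gives posterior P(r = 3 | data) = 0.16168, P(r = 4 | data) = 0.30659, P(r = 5 | data) = 0.26946, P(r = 6 | data) = 0.086228, P(r = 7 | data) = 0.17605.
So P(black next | data) = Σ P(black next | H) P(H | data) = (3/8)(0.16168) + (1/2)(0.30659) + (5/8)(0.26946) + (3/4)(0.086228) + (7/8)(0.17605) = 0.60105.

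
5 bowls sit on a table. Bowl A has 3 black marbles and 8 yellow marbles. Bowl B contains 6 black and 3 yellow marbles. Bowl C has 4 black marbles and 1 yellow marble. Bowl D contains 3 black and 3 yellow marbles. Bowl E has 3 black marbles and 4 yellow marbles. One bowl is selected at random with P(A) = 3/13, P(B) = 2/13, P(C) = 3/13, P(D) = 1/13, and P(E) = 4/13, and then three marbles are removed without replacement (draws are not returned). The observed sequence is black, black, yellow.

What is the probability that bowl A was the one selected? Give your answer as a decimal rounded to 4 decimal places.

0.0851

The likelihood of the observed sequence under each hypothesis: P(data | bowl A) = (3/11)(2/10)(8/9) = 0.048485; P(data | bowl B) = (6/9)(5/8)(3/7) = 0.17857; P(data | bowl C) = (4/5)(3/4)(1/3) = 0.2; P(data | bowl D) = (3/6)(2/5)(3/4) = 0.15; P(data | bowl E) = (3/7)(2/6)(4/5) = 0.11429.
Multiplying each by its prior: 3/13 · 0.048485 = 0.011189, 2/13 · 0.17857 = 0.027473, 3/13 · 0.2 = 0.046154, 1/13 · 0.15 = 0.011538, 4/13 · 0.11429 = 0.035165; these sum to 0.13152.
Therefore the posterior P(bowl A | data) = (0.011189) / (0.13152) = 0.085074.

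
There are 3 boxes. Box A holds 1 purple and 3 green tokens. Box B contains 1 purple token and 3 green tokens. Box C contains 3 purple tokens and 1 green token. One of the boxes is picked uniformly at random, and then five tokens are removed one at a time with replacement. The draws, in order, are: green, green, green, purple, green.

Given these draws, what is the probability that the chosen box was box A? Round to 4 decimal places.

For each hypothesis, P(data | H) works out to: P(data | box A) = (3/4)(3/4)(3/4)(1/4)(3/4) = 0.079102; P(data | box B) = (3/4)(3/4)(3/4)(1/4)(3/4) = 0.079102; P(data | box C) = (1/4)(1/4)(1/4)(3/4)(1/4) = 0.0029297.
The prior-weighted likelihoods are 1/3 · 0.079102 = 0.026367, 1/3 · 0.079102 = 0.026367, 1/3 · 0.0029297 = 0.00097656; these sum to 0.053711.
So P(box A | data) = (0.026367) / (0.053711) = 0.49091.

0.4909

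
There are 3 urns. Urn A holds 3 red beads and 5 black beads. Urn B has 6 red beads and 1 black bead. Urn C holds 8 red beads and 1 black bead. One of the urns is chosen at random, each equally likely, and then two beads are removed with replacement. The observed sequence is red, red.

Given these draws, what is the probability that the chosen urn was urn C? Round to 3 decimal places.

0.474

Under each hypothesis, the probability of the observed sequence is: P(data | urn A) = (3/8)(3/8) = 0.14062; P(data | urn B) = (6/7)(6/7) = 0.73469; P(data | urn C) = (8/9)(8/9) = 0.79012.
Multiplying each by its prior: 1/3 · 0.14062 = 0.046875, 1/3 · 0.73469 = 0.2449, 1/3 · 0.79012 = 0.26337; with total 0.55515.
Therefore the posterior P(urn C | data) = (0.26337) / (0.55515) = 0.47442.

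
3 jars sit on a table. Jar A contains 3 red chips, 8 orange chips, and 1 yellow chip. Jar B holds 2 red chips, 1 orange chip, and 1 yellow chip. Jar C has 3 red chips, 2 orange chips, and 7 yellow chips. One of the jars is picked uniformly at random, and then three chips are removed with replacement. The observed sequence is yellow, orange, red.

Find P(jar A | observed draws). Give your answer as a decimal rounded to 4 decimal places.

The likelihood of the observed sequence under each hypothesis: P(data | jar A) = (1/12)(8/12)(3/12) = 1/72; P(data | jar B) = (1/4)(1/4)(2/4) = 1/32; P(data | jar C) = (7/12)(2/12)(3/12) = 7/288.
Multiplying each by its prior: 1/3 · 1/72 = 1/216, 1/3 · 1/32 = 1/96, 1/3 · 7/288 = 7/864; summing to 5/216.
Therefore the posterior P(jar A | data) = (1/216) / (5/216) = 1/5.

0.2000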